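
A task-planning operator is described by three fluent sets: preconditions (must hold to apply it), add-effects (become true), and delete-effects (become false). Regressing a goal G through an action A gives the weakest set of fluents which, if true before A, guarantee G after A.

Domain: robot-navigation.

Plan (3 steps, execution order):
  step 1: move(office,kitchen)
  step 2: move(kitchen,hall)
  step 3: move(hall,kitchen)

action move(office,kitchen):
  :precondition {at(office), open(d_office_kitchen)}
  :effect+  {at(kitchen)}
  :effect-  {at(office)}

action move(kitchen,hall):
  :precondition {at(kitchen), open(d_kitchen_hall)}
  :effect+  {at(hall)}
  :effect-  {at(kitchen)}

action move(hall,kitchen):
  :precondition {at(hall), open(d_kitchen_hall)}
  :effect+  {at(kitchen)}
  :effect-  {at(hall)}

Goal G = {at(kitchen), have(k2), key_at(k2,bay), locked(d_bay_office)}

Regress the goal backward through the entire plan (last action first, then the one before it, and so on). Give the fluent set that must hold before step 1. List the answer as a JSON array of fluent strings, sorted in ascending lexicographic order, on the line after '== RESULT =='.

Work backward from the goal:
  through step 3 (move(hall,kitchen)): drop {at(kitchen)}, keep {have(k2), key_at(k2,bay), locked(d_bay_office)}, require {at(hall), open(d_kitchen_hall)}
    → {at(hall), have(k2), key_at(k2,bay), locked(d_bay_office), open(d_kitchen_hall)}
  through step 2 (move(kitchen,hall)): drop {at(hall)}, keep {have(k2), key_at(k2,bay), locked(d_bay_office), open(d_kitchen_hall)}, require {at(kitchen), open(d_kitchen_hall)}
    → {at(kitchen), have(k2), key_at(k2,bay), locked(d_bay_office), open(d_kitchen_hall)}
  through step 1 (move(office,kitchen)): drop {at(kitchen)}, keep {have(k2), key_at(k2,bay), locked(d_bay_office), open(d_kitchen_hall)}, require {at(office), open(d_office_kitchen)}
    → {at(office), have(k2), key_at(k2,bay), locked(d_bay_office), open(d_kitchen_hall), open(d_office_kitchen)}

== RESULT ==
["at(office)", "have(k2)", "key_at(k2,bay)", "locked(d_bay_office)", "open(d_kitchen_hall)", "open(d_office_kitchen)"]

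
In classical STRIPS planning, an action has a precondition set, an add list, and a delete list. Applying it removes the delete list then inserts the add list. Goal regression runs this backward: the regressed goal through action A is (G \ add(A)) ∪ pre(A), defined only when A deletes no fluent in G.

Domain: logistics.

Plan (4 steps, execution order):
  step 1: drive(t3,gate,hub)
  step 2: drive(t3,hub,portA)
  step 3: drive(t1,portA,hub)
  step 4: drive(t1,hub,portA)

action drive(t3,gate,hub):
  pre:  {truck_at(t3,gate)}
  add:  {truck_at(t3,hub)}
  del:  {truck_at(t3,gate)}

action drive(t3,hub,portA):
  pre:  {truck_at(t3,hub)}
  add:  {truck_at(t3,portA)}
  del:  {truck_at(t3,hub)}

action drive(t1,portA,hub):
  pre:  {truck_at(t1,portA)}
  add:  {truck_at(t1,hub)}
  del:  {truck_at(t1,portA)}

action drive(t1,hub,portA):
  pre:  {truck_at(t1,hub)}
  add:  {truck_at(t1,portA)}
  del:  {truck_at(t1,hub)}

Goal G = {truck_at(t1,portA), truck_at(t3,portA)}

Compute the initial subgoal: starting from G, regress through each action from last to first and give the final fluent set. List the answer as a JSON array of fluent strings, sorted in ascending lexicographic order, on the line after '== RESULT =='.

Regress step by step:
  through step 4 (drive(t1,hub,portA)): drop {truck_at(t1,portA)}, keep {truck_at(t3,portA)}, require {truck_at(t1,hub)}
    → {truck_at(t1,hub), truck_at(t3,portA)}
  through step 3 (drive(t1,portA,hub)): drop {truck_at(t1,hub)}, keep {truck_at(t3,portA)}, require {truck_at(t1,portA)}
    → {truck_at(t1,portA), truck_at(t3,portA)}
  through step 2 (drive(t3,hub,portA)): drop {truck_at(t3,portA)}, keep {truck_at(t1,portA)}, require {truck_at(t3,hub)}
    → {truck_at(t1,portA), truck_at(t3,hub)}
  through step 1 (drive(t3,gate,hub)): drop {truck_at(t3,hub)}, keep {truck_at(t1,portA)}, require {truck_at(t3,gate)}
    → {truck_at(t1,portA), truck_at(t3,gate)}

== RESULT ==
["truck_at(t1,portA)", "truck_at(t3,gate)"]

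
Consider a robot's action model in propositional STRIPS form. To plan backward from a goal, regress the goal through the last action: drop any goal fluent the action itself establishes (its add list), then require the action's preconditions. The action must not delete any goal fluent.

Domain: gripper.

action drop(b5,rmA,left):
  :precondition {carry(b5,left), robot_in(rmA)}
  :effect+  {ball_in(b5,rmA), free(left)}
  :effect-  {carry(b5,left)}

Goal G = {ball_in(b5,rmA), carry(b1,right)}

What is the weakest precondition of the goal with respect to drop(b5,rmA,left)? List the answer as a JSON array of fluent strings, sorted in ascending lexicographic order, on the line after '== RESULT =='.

Regress:
  G ∩ del = {}  (empty — regression defined)
  G \ add = {ball_in(b5,rmA), carry(b1,right)} \ {ball_in(b5,rmA), free(left)} = {carry(b1,right)}
  ∪ pre   = {carry(b1,right)} ∪ {carry(b5,left), robot_in(rmA)}
          = {carry(b1,right), carry(b5,left), robot_in(rmA)}

== RESULT ==
["carry(b1,right)", "carry(b5,left)", "robot_in(rmA)"]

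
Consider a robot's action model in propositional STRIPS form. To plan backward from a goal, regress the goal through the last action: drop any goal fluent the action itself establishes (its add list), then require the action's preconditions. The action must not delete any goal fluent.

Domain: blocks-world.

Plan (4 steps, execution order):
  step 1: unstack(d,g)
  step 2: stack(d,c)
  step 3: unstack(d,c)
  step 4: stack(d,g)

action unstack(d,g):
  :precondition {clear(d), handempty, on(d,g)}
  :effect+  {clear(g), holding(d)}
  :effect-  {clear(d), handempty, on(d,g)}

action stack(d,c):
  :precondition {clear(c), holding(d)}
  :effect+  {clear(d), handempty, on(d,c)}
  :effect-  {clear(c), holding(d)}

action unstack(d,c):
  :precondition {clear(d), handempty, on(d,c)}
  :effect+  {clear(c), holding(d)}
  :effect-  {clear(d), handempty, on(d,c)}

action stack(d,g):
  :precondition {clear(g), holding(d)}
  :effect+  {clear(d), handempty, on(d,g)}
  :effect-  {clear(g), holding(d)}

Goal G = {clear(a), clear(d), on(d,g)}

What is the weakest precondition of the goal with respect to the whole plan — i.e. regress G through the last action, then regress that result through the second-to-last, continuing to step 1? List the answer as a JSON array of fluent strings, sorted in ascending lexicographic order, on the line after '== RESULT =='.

Regress step by step:
  through step 4 (stack(d,g)): drop {clear(d), on(d,g)}, keep {clear(a)}, require {clear(g), holding(d)}
    → {clear(a), clear(g), holding(d)}
  through step 3 (unstack(d,c)): drop {holding(d)}, keep {clear(a), clear(g)}, require {clear(d), handempty, on(d,c)}
    → {clear(a), clear(d), clear(g), handempty, on(d,c)}
  through step 2 (stack(d,c)): drop {clear(d), handempty, on(d,c)}, keep {clear(a), clear(g)}, require {clear(c), holding(d)}
    → {clear(a), clear(c), clear(g), holding(d)}
  through step 1 (unstack(d,g)): drop {clear(g), holding(d)}, keep {clear(a), clear(c)}, require {clear(d), handempty, on(d,g)}
    → {clear(a), clear(c), clear(d), handempty, on(d,g)}

== RESULT ==
["clear(a)", "clear(c)", "clear(d)", "handempty", "on(d,g)"]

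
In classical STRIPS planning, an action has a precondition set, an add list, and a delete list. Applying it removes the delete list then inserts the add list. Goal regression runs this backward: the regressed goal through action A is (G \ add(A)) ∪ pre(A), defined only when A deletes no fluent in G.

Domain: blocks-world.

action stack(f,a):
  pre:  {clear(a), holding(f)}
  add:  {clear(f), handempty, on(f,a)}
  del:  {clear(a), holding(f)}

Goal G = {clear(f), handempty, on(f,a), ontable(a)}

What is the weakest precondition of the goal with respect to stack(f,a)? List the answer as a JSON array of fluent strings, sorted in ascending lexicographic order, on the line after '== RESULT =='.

Regress:
  G ∩ del = {}  (empty — regression defined)
  G \ add = {clear(f), handempty, on(f,a), ontable(a)} \ {clear(f), handempty, on(f,a)} = {ontable(a)}
  ∪ pre   = {ontable(a)} ∪ {clear(a), holding(f)}
          = {clear(a), holding(f), ontable(a)}

== RESULT ==
["clear(a)", "holding(f)", "ontable(a)"]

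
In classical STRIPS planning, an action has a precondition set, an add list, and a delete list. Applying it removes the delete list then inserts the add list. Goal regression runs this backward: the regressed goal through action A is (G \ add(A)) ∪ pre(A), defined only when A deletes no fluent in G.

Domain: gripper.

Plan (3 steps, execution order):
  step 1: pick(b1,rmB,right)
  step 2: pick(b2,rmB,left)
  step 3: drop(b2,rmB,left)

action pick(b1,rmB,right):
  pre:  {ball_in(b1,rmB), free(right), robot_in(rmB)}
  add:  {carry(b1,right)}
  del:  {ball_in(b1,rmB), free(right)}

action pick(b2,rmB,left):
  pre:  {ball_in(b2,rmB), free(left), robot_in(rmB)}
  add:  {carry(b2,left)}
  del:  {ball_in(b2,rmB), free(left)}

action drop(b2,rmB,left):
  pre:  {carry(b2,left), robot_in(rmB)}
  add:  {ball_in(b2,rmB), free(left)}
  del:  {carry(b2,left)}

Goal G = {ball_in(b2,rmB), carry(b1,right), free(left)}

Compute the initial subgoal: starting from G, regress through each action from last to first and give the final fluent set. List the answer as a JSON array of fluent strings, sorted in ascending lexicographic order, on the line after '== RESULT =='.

Work backward from the goal:
  through step 3 (drop(b2,rmB,left)): drop {ball_in(b2,rmB), free(left)}, keep {carry(b1,right)}, require {carry(b2,left), robot_in(rmB)}
    → {carry(b1,right), carry(b2,left), robot_in(rmB)}
  through step 2 (pick(b2,rmB,left)): drop {carry(b2,left)}, keep {carry(b1,right), robot_in(rmB)}, require {ball_in(b2,rmB), free(left), robot_in(rmB)}
    → {ball_in(b2,rmB), carry(b1,right), free(left), robot_in(rmB)}
  through step 1 (pick(b1,rmB,right)): drop {carry(b1,right)}, keep {ball_in(b2,rmB), free(left), robot_in(rmB)}, require {ball_in(b1,rmB), free(right), robot_in(rmB)}
    → {ball_in(b1,rmB), ball_in(b2,rmB), free(left), free(right), robot_in(rmB)}

== RESULT ==
["ball_in(b1,rmB)", "ball_in(b2,rmB)", "free(left)", "free(right)", "robot_in(rmB)"]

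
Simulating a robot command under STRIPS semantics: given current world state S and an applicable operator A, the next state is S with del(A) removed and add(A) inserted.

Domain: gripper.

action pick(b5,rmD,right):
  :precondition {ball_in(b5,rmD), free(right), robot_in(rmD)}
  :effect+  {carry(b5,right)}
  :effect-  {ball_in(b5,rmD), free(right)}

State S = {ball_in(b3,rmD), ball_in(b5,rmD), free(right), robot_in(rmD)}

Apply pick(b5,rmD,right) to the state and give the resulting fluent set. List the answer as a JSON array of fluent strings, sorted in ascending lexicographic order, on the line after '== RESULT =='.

Progress:
  pre ⊆ S: {ball_in(b5,rmD), free(right), robot_in(rmD)} ⊆ S  — applicable
  S \ del = {ball_in(b3,rmD), robot_in(rmD)}
  ∪ add   = {ball_in(b3,rmD), carry(b5,right), robot_in(rmD)}

== RESULT ==
["ball_in(b3,rmD)", "carry(b5,right)", "robot_in(rmD)"]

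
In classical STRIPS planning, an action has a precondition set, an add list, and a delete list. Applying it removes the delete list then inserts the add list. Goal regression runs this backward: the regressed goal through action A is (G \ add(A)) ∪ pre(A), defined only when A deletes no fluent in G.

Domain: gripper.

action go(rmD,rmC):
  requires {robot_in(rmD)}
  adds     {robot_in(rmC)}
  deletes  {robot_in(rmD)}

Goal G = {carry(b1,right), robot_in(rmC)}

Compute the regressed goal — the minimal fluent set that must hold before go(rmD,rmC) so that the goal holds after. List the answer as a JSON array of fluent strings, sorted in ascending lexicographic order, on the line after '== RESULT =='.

Regress:
  G ∩ del = {}  (empty — regression defined)
  G \ add = {carry(b1,right), robot_in(rmC)} \ {robot_in(rmC)} = {carry(b1,right)}
  ∪ pre   = {carry(b1,right)} ∪ {robot_in(rmD)}
          = {carry(b1,right), robot_in(rmD)}

== RESULT ==
["carry(b1,right)", "robot_in(rmD)"]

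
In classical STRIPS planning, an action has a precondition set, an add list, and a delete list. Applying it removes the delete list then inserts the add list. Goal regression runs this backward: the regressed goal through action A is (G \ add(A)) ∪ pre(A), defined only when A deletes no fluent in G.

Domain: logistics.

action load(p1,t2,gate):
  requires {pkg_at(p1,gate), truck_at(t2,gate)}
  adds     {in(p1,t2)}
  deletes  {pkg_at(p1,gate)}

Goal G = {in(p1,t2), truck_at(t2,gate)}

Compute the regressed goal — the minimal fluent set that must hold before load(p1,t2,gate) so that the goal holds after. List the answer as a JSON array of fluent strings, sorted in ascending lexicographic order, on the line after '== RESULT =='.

Regress:
  G ∩ del = {}  (empty — regression defined)
  G \ add = {in(p1,t2), truck_at(t2,gate)} \ {in(p1,t2)} = {truck_at(t2,gate)}
  ∪ pre   = {truck_at(t2,gate)} ∪ {pkg_at(p1,gate), truck_at(t2,gate)}
          = {pkg_at(p1,gate), truck_at(t2,gate)}

== RESULT ==
["pkg_at(p1,gate)", "truck_at(t2,gate)"]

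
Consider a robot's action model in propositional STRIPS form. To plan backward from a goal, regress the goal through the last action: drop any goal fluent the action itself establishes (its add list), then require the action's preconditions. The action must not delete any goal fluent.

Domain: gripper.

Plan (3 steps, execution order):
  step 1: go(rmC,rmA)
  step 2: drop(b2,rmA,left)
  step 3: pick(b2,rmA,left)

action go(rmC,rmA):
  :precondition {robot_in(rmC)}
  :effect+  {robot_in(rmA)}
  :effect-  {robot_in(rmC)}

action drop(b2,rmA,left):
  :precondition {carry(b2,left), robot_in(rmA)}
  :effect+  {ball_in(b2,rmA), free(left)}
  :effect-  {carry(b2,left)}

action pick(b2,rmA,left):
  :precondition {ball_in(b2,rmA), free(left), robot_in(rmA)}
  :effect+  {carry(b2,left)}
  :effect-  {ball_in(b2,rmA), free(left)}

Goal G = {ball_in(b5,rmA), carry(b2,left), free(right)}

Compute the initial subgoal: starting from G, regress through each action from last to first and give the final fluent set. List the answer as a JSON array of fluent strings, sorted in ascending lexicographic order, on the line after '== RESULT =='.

Regress step by step:
  through step 3 (pick(b2,rmA,left)): drop {carry(b2,left)}, keep {ball_in(b5,rmA), free(right)}, require {ball_in(b2,rmA), free(left), robot_in(rmA)}
    → {ball_in(b2,rmA), ball_in(b5,rmA), free(left), free(right), robot_in(rmA)}
  through step 2 (drop(b2,rmA,left)): drop {ball_in(b2,rmA), free(left)}, keep {ball_in(b5,rmA), free(right), robot_in(rmA)}, require {carry(b2,left), robot_in(rmA)}
    → {ball_in(b5,rmA), carry(b2,left), free(right), robot_in(rmA)}
  through step 1 (go(rmC,rmA)): drop {robot_in(rmA)}, keep {ball_in(b5,rmA), carry(b2,left), free(right)}, require {robot_in(rmC)}
    → {ball_in(b5,rmA), carry(b2,left), free(right), robot_in(rmC)}

== RESULT ==
["ball_in(b5,rmA)", "carry(b2,left)", "free(right)", "robot_in(rmC)"]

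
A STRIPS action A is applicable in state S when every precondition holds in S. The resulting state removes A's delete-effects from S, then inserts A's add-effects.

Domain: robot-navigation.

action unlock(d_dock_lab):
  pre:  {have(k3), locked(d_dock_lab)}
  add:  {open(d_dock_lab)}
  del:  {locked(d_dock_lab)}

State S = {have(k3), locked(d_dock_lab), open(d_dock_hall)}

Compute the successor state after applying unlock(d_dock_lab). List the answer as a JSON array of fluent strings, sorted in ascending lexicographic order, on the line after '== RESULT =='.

Progress:
  pre ⊆ S: {have(k3), locked(d_dock_lab)} ⊆ S  — applicable
  S \ del = {have(k3), open(d_dock_hall)}
  ∪ add   = {have(k3), open(d_dock_hall), open(d_dock_lab)}

== RESULT ==
["have(k3)", "open(d_dock_hall)", "open(d_dock_lab)"]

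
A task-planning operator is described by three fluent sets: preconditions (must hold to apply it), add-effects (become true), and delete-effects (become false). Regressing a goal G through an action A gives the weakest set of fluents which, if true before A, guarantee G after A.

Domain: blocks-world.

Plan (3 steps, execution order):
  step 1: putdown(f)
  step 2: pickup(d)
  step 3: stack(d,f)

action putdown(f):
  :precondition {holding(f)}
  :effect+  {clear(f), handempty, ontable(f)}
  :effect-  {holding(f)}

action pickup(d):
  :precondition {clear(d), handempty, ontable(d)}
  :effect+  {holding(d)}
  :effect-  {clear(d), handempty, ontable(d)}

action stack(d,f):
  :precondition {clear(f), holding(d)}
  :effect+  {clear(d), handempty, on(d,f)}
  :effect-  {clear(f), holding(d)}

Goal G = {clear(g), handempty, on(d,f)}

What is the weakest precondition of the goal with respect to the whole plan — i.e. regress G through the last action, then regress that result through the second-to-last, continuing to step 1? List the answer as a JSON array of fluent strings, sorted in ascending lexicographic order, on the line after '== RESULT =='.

Regress step by step:
  through step 3 (stack(d,f)): drop {handempty, on(d,f)}, keep {clear(g)}, require {clear(f), holding(d)}
    → {clear(f), clear(g), holding(d)}
  through step 2 (pickup(d)): drop {holding(d)}, keep {clear(f), clear(g)}, require {clear(d), handempty, ontable(d)}
    → {clear(d), clear(f), clear(g), handempty, ontable(d)}
  through step 1 (putdown(f)): drop {clear(f), handempty}, keep {clear(d), clear(g), ontable(d)}, require {holding(f)}
    → {clear(d), clear(g), holding(f), ontable(d)}

== RESULT ==
["clear(d)", "clear(g)", "holding(f)", "ontable(d)"]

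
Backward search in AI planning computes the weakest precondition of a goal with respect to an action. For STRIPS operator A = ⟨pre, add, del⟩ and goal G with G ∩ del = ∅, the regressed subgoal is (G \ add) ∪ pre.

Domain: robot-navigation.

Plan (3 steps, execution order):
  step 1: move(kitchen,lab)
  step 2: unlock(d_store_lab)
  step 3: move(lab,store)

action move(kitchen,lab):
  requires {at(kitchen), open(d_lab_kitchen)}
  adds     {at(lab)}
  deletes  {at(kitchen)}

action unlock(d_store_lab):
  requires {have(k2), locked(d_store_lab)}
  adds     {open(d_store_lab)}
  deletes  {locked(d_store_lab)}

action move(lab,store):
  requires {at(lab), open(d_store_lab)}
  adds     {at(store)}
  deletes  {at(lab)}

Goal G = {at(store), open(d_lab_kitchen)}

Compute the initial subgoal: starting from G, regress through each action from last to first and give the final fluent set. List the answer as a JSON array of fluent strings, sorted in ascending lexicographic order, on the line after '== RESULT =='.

Work backward from the goal:
  through step 3 (move(lab,store)): drop {at(store)}, keep {open(d_lab_kitchen)}, require {at(lab), open(d_store_lab)}
    → {at(lab), open(d_lab_kitchen), open(d_store_lab)}
  through step 2 (unlock(d_store_lab)): drop {open(d_store_lab)}, keep {at(lab), open(d_lab_kitchen)}, require {have(k2), locked(d_store_lab)}
    → {at(lab), have(k2), locked(d_store_lab), open(d_lab_kitchen)}
  through step 1 (move(kitchen,lab)): drop {at(lab)}, keep {have(k2), locked(d_store_lab), open(d_lab_kitchen)}, require {at(kitchen), open(d_lab_kitchen)}
    → {at(kitchen), have(k2), locked(d_store_lab), open(d_lab_kitchen)}

== RESULT ==
["at(kitchen)", "have(k2)", "locked(d_store_lab)", "open(d_lab_kitchen)"]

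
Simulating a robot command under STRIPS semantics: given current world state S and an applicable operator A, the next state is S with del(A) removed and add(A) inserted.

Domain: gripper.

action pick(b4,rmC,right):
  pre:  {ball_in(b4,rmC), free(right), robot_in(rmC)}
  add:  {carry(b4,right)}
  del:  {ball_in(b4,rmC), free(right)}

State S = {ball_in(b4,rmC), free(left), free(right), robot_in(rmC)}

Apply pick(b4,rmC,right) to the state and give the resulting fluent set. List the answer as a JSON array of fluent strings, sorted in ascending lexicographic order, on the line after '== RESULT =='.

Compute (S \ del) ∪ add:
  pre ⊆ S: {ball_in(b4,rmC), free(right), robot_in(rmC)} ⊆ S  — applicable
  S \ del = {free(left), robot_in(rmC)}
  ∪ add   = {carry(b4,right), free(left), robot_in(rmC)}

== RESULT ==
["carry(b4,right)", "free(left)", "robot_in(rmC)"]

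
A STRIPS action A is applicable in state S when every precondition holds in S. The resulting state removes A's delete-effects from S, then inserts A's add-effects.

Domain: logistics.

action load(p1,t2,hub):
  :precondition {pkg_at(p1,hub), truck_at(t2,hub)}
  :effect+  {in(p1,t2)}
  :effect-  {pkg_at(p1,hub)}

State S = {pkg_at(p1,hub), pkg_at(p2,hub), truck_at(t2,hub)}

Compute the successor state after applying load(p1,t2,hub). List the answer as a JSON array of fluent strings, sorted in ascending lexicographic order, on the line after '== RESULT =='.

Progress:
  pre ⊆ S: {pkg_at(p1,hub), truck_at(t2,hub)} ⊆ S  — applicable
  S \ del = {pkg_at(p2,hub), truck_at(t2,hub)}
  ∪ add   = {in(p1,t2), pkg_at(p2,hub), truck_at(t2,hub)}

== RESULT ==
["in(p1,t2)", "pkg_at(p2,hub)", "truck_at(t2,hub)"]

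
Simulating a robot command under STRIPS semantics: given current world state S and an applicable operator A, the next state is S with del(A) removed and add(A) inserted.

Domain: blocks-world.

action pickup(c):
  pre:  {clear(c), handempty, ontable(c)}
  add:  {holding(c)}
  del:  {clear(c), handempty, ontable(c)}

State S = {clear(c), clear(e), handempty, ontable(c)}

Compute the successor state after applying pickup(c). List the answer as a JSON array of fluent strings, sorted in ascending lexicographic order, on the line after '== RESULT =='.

Compute (S \ del) ∪ add:
  pre ⊆ S: {clear(c), handempty, ontable(c)} ⊆ S  — applicable
  S \ del = {clear(e)}
  ∪ add   = {clear(e), holding(c)}

== RESULT ==
["clear(e)", "holding(c)"]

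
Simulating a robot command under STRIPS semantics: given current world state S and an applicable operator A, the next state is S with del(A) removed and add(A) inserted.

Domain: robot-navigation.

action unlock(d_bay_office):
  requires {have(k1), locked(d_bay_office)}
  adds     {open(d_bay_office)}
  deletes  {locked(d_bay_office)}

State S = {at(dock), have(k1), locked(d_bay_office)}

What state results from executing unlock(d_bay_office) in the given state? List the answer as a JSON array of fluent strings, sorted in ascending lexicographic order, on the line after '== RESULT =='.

Progress:
  pre ⊆ S: {have(k1), locked(d_bay_office)} ⊆ S  — applicable
  S \ del = {at(dock), have(k1)}
  ∪ add   = {at(dock), have(k1), open(d_bay_office)}

== RESULT ==
["at(dock)", "have(k1)", "open(d_bay_office)"]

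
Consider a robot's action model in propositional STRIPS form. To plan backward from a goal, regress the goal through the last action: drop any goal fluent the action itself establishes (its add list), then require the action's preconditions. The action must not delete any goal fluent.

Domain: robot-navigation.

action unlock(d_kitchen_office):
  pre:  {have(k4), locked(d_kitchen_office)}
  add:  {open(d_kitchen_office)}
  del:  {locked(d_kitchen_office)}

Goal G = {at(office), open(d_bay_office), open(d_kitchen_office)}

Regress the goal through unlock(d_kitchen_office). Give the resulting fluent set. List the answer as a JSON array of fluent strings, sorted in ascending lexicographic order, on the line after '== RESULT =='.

Compute (G \ add) ∪ pre:
  G ∩ del = {}  (empty — regression defined)
  G \ add = {at(office), open(d_bay_office), open(d_kitchen_office)} \ {open(d_kitchen_office)} = {at(office), open(d_bay_office)}
  ∪ pre   = {at(office), open(d_bay_office)} ∪ {have(k4), locked(d_kitchen_office)}
          = {at(office), have(k4), locked(d_kitchen_office), open(d_bay_office)}

== RESULT ==
["at(office)", "have(k4)", "locked(d_kitchen_office)", "open(d_bay_office)"]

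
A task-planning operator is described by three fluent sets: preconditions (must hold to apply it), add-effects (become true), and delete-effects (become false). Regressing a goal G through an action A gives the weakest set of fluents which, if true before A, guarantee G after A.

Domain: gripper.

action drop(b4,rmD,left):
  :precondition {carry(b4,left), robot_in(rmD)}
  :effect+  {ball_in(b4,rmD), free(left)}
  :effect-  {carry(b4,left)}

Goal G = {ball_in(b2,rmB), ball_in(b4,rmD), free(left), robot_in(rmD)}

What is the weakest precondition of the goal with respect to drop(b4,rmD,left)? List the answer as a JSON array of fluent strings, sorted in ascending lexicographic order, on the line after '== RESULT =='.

Regress:
  G ∩ del = {}  (empty — regression defined)
  G \ add = {ball_in(b2,rmB), ball_in(b4,rmD), free(left), robot_in(rmD)} \ {ball_in(b4,rmD), free(left)} = {ball_in(b2,rmB), robot_in(rmD)}
  ∪ pre   = {ball_in(b2,rmB), robot_in(rmD)} ∪ {carry(b4,left), robot_in(rmD)}
          = {ball_in(b2,rmB), carry(b4,left), robot_in(rmD)}

== RESULT ==
["ball_in(b2,rmB)", "carry(b4,left)", "robot_in(rmD)"]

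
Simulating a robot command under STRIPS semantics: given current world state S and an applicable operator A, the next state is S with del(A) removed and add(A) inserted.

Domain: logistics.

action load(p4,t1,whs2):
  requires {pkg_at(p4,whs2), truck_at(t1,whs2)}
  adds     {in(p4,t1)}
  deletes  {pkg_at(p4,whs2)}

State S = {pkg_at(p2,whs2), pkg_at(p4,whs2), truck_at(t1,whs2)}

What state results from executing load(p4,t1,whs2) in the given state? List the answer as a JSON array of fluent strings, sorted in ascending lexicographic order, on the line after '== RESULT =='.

Compute (S \ del) ∪ add:
  pre ⊆ S: {pkg_at(p4,whs2), truck_at(t1,whs2)} ⊆ S  — applicable
  S \ del = {pkg_at(p2,whs2), truck_at(t1,whs2)}
  ∪ add   = {in(p4,t1), pkg_at(p2,whs2), truck_at(t1,whs2)}

== RESULT ==
["in(p4,t1)", "pkg_at(p2,whs2)", "truck_at(t1,whs2)"]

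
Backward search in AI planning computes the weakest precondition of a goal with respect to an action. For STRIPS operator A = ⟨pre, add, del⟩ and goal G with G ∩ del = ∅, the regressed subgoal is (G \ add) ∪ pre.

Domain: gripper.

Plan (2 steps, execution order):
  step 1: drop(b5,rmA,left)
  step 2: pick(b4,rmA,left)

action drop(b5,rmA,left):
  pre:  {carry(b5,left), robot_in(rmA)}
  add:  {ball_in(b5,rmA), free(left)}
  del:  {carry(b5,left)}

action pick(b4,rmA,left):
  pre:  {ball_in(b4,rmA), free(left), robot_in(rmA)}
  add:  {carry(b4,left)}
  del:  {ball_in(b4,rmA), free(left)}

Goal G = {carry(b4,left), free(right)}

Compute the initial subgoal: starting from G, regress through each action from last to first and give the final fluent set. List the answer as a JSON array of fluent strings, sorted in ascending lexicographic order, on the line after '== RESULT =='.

Work backward from the goal:
  through step 2 (pick(b4,rmA,left)): drop {carry(b4,left)}, keep {free(right)}, require {ball_in(b4,rmA), free(left), robot_in(rmA)}
    → {ball_in(b4,rmA), free(left), free(right), robot_in(rmA)}
  through step 1 (drop(b5,rmA,left)): drop {free(left)}, keep {ball_in(b4,rmA), free(right), robot_in(rmA)}, require {carry(b5,left), robot_in(rmA)}
    → {ball_in(b4,rmA), carry(b5,left), free(right), robot_in(rmA)}

== RESULT ==
["ball_in(b4,rmA)", "carry(b5,left)", "free(right)", "robot_in(rmA)"]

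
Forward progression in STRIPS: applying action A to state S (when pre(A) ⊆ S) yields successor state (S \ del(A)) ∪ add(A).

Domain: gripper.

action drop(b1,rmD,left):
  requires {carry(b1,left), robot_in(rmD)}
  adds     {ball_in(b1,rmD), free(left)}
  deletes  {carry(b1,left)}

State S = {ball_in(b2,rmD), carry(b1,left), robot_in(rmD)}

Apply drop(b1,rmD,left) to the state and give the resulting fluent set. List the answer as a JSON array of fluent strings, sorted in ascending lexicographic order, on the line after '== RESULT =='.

Compute (S \ del) ∪ add:
  pre ⊆ S: {carry(b1,left), robot_in(rmD)} ⊆ S  — applicable
  S \ del = {ball_in(b2,rmD), robot_in(rmD)}
  ∪ add   = {ball_in(b1,rmD), ball_in(b2,rmD), free(left), robot_in(rmD)}

== RESULT ==
["ball_in(b1,rmD)", "ball_in(b2,rmD)", "free(left)", "robot_in(rmD)"]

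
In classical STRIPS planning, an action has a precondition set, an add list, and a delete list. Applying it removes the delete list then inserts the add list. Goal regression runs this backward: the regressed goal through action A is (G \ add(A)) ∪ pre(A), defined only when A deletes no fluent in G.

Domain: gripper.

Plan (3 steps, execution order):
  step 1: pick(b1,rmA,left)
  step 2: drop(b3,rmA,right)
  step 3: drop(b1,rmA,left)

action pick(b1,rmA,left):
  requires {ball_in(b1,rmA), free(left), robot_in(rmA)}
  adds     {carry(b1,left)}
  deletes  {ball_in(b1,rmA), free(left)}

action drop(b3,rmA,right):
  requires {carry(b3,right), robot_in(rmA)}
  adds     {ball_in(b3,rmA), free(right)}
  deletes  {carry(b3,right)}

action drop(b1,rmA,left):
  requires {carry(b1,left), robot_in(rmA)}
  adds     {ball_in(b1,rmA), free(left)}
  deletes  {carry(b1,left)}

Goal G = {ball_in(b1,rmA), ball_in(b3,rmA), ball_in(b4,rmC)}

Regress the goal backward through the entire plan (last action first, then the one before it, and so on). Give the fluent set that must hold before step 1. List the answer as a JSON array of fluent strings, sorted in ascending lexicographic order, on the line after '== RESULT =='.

Regress step by step:
  through step 3 (drop(b1,rmA,left)): drop {ball_in(b1,rmA)}, keep {ball_in(b3,rmA), ball_in(b4,rmC)}, require {carry(b1,left), robot_in(rmA)}
    → {ball_in(b3,rmA), ball_in(b4,rmC), carry(b1,left), robot_in(rmA)}
  through step 2 (drop(b3,rmA,right)): drop {ball_in(b3,rmA)}, keep {ball_in(b4,rmC), carry(b1,left), robot_in(rmA)}, require {carry(b3,right), robot_in(rmA)}
    → {ball_in(b4,rmC), carry(b1,left), carry(b3,right), robot_in(rmA)}
  through step 1 (pick(b1,rmA,left)): drop {carry(b1,left)}, keep {ball_in(b4,rmC), carry(b3,right), robot_in(rmA)}, require {ball_in(b1,rmA), free(left), robot_in(rmA)}
    → {ball_in(b1,rmA), ball_in(b4,rmC), carry(b3,right), free(left), robot_in(rmA)}

== RESULT ==
["ball_in(b1,rmA)", "ball_in(b4,rmC)", "carry(b3,right)", "free(left)", "robot_in(rmA)"]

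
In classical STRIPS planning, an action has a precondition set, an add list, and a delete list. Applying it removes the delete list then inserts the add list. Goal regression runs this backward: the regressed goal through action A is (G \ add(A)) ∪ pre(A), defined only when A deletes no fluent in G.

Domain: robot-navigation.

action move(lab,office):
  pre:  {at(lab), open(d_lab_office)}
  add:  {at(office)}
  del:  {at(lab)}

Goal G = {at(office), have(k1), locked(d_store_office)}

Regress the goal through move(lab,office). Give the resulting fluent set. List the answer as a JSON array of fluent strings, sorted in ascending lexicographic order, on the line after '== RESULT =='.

Regress:
  G ∩ del = {}  (empty — regression defined)
  G \ add = {at(office), have(k1), locked(d_store_office)} \ {at(office)} = {have(k1), locked(d_store_office)}
  ∪ pre   = {have(k1), locked(d_store_office)} ∪ {at(lab), open(d_lab_office)}
          = {at(lab), have(k1), locked(d_store_office), open(d_lab_office)}

== RESULT ==
["at(lab)", "have(k1)", "locked(d_store_office)", "open(d_lab_office)"]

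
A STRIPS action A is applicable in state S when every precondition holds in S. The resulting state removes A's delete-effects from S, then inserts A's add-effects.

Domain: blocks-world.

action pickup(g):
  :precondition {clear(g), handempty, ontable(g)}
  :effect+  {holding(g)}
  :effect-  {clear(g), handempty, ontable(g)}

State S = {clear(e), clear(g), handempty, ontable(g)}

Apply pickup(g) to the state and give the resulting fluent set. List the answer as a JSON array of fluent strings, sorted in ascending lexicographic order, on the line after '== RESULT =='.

Progress:
  pre ⊆ S: {clear(g), handempty, ontable(g)} ⊆ S  — applicable
  S \ del = {clear(e)}
  ∪ add   = {clear(e), holding(g)}

== RESULT ==
["clear(e)", "holding(g)"]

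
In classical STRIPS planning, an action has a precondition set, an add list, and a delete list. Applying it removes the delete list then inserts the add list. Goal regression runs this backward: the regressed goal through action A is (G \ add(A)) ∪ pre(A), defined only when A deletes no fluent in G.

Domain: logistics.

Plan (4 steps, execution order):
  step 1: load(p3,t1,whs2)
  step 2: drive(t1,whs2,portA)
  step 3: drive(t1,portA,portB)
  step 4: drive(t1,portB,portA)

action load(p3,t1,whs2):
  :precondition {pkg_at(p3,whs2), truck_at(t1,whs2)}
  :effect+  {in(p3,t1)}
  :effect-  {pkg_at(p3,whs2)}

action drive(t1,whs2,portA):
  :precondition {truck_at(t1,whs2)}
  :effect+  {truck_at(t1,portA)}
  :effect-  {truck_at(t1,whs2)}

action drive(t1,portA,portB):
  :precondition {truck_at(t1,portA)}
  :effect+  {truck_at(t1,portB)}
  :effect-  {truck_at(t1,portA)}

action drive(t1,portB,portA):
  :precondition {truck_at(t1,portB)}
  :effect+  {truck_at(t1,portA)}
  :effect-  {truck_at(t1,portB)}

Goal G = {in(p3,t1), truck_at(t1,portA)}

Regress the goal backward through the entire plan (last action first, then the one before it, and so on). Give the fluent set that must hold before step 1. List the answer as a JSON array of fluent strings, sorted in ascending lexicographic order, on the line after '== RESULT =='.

Regress step by step:
  through step 4 (drive(t1,portB,portA)): drop {truck_at(t1,portA)}, keep {in(p3,t1)}, require {truck_at(t1,portB)}
    → {in(p3,t1), truck_at(t1,portB)}
  through step 3 (drive(t1,portA,portB)): drop {truck_at(t1,portB)}, keep {in(p3,t1)}, require {truck_at(t1,portA)}
    → {in(p3,t1), truck_at(t1,portA)}
  through step 2 (drive(t1,whs2,portA)): drop {truck_at(t1,portA)}, keep {in(p3,t1)}, require {truck_at(t1,whs2)}
    → {in(p3,t1), truck_at(t1,whs2)}
  through step 1 (load(p3,t1,whs2)): drop {in(p3,t1)}, keep {truck_at(t1,whs2)}, require {pkg_at(p3,whs2), truck_at(t1,whs2)}
    → {pkg_at(p3,whs2), truck_at(t1,whs2)}

== RESULT ==
["pkg_at(p3,whs2)", "truck_at(t1,whs2)"]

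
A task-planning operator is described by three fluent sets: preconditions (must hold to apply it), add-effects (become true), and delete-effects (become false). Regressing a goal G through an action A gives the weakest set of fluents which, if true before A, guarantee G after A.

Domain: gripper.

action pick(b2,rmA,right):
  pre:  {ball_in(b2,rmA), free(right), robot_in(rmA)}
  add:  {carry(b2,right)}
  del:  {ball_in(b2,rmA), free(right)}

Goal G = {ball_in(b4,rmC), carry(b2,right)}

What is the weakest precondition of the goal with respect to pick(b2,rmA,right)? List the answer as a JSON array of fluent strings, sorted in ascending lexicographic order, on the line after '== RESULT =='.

Compute (G \ add) ∪ pre:
  G ∩ del = {}  (empty — regression defined)
  G \ add = {ball_in(b4,rmC), carry(b2,right)} \ {carry(b2,right)} = {ball_in(b4,rmC)}
  ∪ pre   = {ball_in(b4,rmC)} ∪ {ball_in(b2,rmA), free(right), robot_in(rmA)}
          = {ball_in(b2,rmA), ball_in(b4,rmC), free(right), robot_in(rmA)}

== RESULT ==
["ball_in(b2,rmA)", "ball_in(b4,rmC)", "free(right)", "robot_in(rmA)"]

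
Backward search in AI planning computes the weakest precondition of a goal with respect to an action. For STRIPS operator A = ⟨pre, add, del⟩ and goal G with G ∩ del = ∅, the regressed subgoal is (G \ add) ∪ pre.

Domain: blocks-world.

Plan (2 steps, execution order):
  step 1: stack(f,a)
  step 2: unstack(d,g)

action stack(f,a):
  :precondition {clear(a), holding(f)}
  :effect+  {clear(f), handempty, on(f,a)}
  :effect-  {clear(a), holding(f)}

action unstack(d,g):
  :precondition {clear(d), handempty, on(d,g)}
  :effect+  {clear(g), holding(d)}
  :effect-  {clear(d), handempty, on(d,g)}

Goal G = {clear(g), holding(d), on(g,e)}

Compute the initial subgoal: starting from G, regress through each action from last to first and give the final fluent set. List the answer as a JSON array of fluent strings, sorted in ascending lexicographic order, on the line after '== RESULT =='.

Regress step by step:
  through step 2 (unstack(d,g)): drop {clear(g), holding(d)}, keep {on(g,e)}, require {clear(d), handempty, on(d,g)}
    → {clear(d), handempty, on(d,g), on(g,e)}
  through step 1 (stack(f,a)): drop {handempty}, keep {clear(d), on(d,g), on(g,e)}, require {clear(a), holding(f)}
    → {clear(a), clear(d), holding(f), on(d,g), on(g,e)}

== RESULT ==
["clear(a)", "clear(d)", "holding(f)", "on(d,g)", "on(g,e)"]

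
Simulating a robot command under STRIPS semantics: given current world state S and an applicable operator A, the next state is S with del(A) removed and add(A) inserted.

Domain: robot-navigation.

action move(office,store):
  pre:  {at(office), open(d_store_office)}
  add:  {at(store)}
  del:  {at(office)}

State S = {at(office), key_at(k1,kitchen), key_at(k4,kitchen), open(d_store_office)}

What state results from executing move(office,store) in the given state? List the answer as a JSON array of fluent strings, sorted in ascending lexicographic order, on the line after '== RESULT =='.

Compute (S \ del) ∪ add:
  pre ⊆ S: {at(office), open(d_store_office)} ⊆ S  — applicable
  S \ del = {key_at(k1,kitchen), key_at(k4,kitchen), open(d_store_office)}
  ∪ add   = {at(store), key_at(k1,kitchen), key_at(k4,kitchen), open(d_store_office)}

== RESULT ==
["at(store)", "key_at(k1,kitchen)", "key_at(k4,kitchen)", "open(d_store_office)"]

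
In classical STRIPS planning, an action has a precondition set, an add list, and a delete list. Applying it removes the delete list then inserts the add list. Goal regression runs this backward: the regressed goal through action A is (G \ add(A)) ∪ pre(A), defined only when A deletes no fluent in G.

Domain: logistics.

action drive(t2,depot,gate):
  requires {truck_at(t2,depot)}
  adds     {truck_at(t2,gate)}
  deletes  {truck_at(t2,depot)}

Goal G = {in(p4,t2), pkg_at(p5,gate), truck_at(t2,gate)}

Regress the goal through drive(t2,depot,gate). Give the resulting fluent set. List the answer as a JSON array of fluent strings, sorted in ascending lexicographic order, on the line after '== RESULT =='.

Compute (G \ add) ∪ pre:
  G ∩ del = {}  (empty — regression defined)
  G \ add = {in(p4,t2), pkg_at(p5,gate), truck_at(t2,gate)} \ {truck_at(t2,gate)} = {in(p4,t2), pkg_at(p5,gate)}
  ∪ pre   = {in(p4,t2), pkg_at(p5,gate)} ∪ {truck_at(t2,depot)}
          = {in(p4,t2), pkg_at(p5,gate), truck_at(t2,depot)}

== RESULT ==
["in(p4,t2)", "pkg_at(p5,gate)", "truck_at(t2,depot)"]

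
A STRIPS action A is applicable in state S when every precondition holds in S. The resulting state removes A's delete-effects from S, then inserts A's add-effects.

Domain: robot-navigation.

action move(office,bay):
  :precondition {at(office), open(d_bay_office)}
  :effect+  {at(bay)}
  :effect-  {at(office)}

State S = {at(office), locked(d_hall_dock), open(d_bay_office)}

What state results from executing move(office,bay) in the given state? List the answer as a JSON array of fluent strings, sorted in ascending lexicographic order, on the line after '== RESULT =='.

Compute (S \ del) ∪ add:
  pre ⊆ S: {at(office), open(d_bay_office)} ⊆ S  — applicable
  S \ del = {locked(d_hall_dock), open(d_bay_office)}
  ∪ add   = {at(bay), locked(d_hall_dock), open(d_bay_office)}

== RESULT ==
["at(bay)", "locked(d_hall_dock)", "open(d_bay_office)"]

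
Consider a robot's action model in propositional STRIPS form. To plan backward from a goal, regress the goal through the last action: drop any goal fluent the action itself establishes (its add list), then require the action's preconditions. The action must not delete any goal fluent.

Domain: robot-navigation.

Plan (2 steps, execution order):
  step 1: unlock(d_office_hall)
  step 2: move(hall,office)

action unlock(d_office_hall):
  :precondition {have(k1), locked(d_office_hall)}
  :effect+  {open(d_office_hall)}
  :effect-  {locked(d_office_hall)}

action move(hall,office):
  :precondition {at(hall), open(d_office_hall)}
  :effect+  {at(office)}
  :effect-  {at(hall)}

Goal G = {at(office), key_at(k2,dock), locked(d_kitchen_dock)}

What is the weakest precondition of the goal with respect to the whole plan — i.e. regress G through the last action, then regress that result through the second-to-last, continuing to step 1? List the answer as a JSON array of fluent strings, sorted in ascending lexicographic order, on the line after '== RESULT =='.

Regress step by step:
  through step 2 (move(hall,office)): drop {at(office)}, keep {key_at(k2,dock), locked(d_kitchen_dock)}, require {at(hall), open(d_office_hall)}
    → {at(hall), key_at(k2,dock), locked(d_kitchen_dock), open(d_office_hall)}
  through step 1 (unlock(d_office_hall)): drop {open(d_office_hall)}, keep {at(hall), key_at(k2,dock), locked(d_kitchen_dock)}, require {have(k1), locked(d_office_hall)}
    → {at(hall), have(k1), key_at(k2,dock), locked(d_kitchen_dock), locked(d_office_hall)}

== RESULT ==
["at(hall)", "have(k1)", "key_at(k2,dock)", "locked(d_kitchen_dock)", "locked(d_office_hall)"]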